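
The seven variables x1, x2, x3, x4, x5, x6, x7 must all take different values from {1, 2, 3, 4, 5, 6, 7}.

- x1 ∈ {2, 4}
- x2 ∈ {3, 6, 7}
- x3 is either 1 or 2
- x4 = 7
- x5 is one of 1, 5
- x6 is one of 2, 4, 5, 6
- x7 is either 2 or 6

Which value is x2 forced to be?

x4's domain is down to {7}, so x4 = 7. Remove 7 from x2.
Among the 6 still-open variables, 3 fits only x2 (and all 6 values in {1, 2, 3, 4, 5, 6} must be used), so x2 = 3.

3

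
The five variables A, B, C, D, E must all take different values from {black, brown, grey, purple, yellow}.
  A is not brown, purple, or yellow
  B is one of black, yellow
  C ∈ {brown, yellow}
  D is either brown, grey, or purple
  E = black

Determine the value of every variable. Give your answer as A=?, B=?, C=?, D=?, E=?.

A=grey, B=yellow, C=brown, D=purple, E=black

E's domain is down to {black}, so E = black. So A, B can't be black.
A has just one choice, so A = grey. Strike grey from D.
B's domain is down to {yellow}, so B = yellow. Eliminate yellow elsewhere: C.
C must be brown (only option left). Strike brown from D.
D has just one choice, so D = purple.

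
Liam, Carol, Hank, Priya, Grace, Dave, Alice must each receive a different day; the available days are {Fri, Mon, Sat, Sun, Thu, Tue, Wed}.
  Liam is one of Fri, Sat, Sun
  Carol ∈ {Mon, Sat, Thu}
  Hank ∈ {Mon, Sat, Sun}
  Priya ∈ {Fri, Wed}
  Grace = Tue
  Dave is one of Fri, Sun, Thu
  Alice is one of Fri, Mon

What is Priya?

Grace has just one choice, so Grace = Tue.
The 6 still-open variables draw from only 6 values {Fri, Mon, Sat, Sun, Thu, Wed}, so each is used; only Priya can be Wed, hence Priya = Wed.

Wed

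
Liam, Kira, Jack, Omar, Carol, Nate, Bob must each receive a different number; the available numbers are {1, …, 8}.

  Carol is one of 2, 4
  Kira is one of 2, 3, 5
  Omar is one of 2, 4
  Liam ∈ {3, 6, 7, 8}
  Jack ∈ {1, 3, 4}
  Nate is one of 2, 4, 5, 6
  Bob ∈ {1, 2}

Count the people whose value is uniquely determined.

Omar and Carol between them cover only {2, 4} — a naked pair. Remove those values from Kira, Jack, Nate, Bob.
Bob must be 1 (only option left). Remove 1 from Jack.
Jack's domain is down to {3}, so Jack = 3. Strike 3 from Liam, Kira.
Kira has just one choice, so Kira = 5. So Nate can't be 5.
That leaves Nate = 6. Strike 6 from Liam.
Determined: Kira=5, Jack=3, Nate=6, Bob=1. The other people each still have more than one consistent value. That makes 4.

4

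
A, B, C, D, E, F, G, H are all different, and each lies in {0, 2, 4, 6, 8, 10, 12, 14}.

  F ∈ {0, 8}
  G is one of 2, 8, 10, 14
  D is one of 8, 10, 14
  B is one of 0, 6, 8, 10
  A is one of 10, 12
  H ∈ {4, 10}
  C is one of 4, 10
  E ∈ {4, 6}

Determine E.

6

The 8 variables draw from only 8 values {0, 2, 4, 6, 8, 10, 12, 14}, so each is used; only G can be 2, hence G = 2.
Among the 7 still-open variables, 12 fits only A (and all 7 values in {0, 4, 6, 8, 10, 12, 14} must be used), so A = 12.
The 6 still-open variables draw from only 6 values {0, 4, 6, 8, 10, 14}, so each is used; only D can be 14, hence D = 14.
The 2 variables C and H are confined to {4, 10}, which locks those values in; drop them from B, E.
So E = 6.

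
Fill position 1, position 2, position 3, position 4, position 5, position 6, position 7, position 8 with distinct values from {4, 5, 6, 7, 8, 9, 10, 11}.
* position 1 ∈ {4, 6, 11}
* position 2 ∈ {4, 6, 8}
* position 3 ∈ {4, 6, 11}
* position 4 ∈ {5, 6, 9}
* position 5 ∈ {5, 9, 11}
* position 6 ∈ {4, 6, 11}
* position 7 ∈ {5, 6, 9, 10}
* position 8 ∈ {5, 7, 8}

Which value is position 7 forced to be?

The 8 variables together cover exactly {4, 5, 6, 7, 8, 9, 10, 11} — 8 values for 8 variables — and 7 appears only in position 8's list, so position 8 = 7.
The 7 still-open variables draw from only 7 values {4, 5, 6, 8, 9, 10, 11}, so each is used; only position 2 can be 8, hence position 2 = 8.
Among the 6 still-open variables, 10 fits only position 7 (and all 6 values in {4, 5, 6, 9, 10, 11} must be used), so position 7 = 10.

10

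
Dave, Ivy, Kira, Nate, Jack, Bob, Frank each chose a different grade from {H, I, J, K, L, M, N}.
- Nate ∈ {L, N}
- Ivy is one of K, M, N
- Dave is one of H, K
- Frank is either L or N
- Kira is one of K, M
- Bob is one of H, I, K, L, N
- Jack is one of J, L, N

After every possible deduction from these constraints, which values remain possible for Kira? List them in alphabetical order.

K, M

Among the 7 variables, I fits only Bob (and all 7 values in {H, I, J, K, L, M, N} must be used), so Bob = I.
The 6 still-open variables draw from only 6 values {H, J, K, L, M, N}, so each is used; only Dave can be H, hence Dave = H.
The 5 still-open variables draw from only 5 values {J, K, L, M, N}, so each is used; only Jack can be J, hence Jack = J.
Nate and Frank share exactly the 2 values {L, N}; by pigeonhole those values go to them, so strike L, N from Ivy.
No further eliminations apply; Kira can still be any of K, M.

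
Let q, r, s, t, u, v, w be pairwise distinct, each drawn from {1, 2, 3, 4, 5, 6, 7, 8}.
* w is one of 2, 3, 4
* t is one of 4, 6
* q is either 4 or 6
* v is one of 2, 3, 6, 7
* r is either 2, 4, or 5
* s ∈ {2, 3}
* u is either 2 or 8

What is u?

The 7 variables draw from only 7 values {2, 3, 4, 5, 6, 7, 8}, so each is used; only r can be 5, hence r = 5.
Among the 6 still-open variables, 7 fits only v (and all 6 values in {2, 3, 4, 6, 7, 8} must be used), so v = 7.
Among the 5 still-open variables, 8 fits only u (and all 5 values in {2, 3, 4, 6, 8} must be used), so u = 8.

8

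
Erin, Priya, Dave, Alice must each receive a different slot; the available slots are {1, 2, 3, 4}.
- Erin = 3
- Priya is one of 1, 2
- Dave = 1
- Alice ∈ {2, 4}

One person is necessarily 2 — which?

Priya

Erin has just one choice, so Erin = 3.
Dave has just one choice, so Dave = 1. Strike 1 from Priya.
So 2 goes to Priya.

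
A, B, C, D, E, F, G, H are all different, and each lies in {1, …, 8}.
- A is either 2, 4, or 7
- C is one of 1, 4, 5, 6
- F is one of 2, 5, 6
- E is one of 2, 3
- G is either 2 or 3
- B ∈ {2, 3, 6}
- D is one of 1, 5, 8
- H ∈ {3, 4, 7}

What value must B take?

The 8 variables together cover exactly {1, 2, 3, 4, 5, 6, 7, 8} — 8 values for 8 variables — and 8 appears only in D's list, so D = 8.
The 7 still-open variables together cover exactly {1, 2, 3, 4, 5, 6, 7} — 7 values for 7 variables — and 1 appears only in C's list, so C = 1.
Among the 6 still-open variables, 5 fits only F (and all 6 values in {2, 3, 4, 5, 6, 7} must be used), so F = 5.
The 5 still-open variables draw from only 5 values {2, 3, 4, 6, 7}, so each is used; only B can be 6, hence B = 6.

6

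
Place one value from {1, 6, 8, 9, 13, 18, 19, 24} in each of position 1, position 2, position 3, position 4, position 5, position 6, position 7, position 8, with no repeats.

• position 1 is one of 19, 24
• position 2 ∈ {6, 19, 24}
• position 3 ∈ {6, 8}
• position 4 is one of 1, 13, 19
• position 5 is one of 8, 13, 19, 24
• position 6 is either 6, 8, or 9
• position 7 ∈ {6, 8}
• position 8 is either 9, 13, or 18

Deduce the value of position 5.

13

The 8 variables draw from only 8 values {1, 6, 8, 9, 13, 18, 19, 24}, so each is used; only position 4 can be 1, hence position 4 = 1.
The 7 still-open variables together cover exactly {6, 8, 9, 13, 18, 19, 24} — 7 values for 7 variables — and 18 appears only in position 8's list, so position 8 = 18.
Among the 6 still-open variables, 9 fits only position 6 (and all 6 values in {6, 8, 9, 13, 19, 24} must be used), so position 6 = 9.
The 5 still-open variables draw from only 5 values {6, 8, 13, 19, 24}, so each is used; only position 5 can be 13, hence position 5 = 13.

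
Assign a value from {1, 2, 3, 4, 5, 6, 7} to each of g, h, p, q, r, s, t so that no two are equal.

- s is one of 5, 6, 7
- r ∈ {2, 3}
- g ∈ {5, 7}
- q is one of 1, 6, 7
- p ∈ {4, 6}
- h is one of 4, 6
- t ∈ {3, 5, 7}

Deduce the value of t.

The 7 variables together cover exactly {1, 2, 3, 4, 5, 6, 7} — 7 values for 7 variables — and 1 appears only in q's list, so q = 1.
Among the 6 still-open variables, 2 fits only r (and all 6 values in {2, 3, 4, 5, 6, 7} must be used), so r = 2.
The 5 still-open variables draw from only 5 values {3, 4, 5, 6, 7}, so each is used; only t can be 3, hence t = 3.

3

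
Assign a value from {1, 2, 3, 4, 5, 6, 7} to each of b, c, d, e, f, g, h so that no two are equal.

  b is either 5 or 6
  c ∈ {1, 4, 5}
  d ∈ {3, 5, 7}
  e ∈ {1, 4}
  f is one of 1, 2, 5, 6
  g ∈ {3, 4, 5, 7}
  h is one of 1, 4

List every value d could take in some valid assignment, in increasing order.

3, 7

The 7 variables draw from only 7 values {1, 2, 3, 4, 5, 6, 7}, so each is used; only f can be 2, hence f = 2.
The 6 still-open variables together cover exactly {1, 3, 4, 5, 6, 7} — 6 values for 6 variables — and 6 appears only in b's list, so b = 6.
The 2 variables e and h are confined to {1, 4}, which locks those values in; drop them from c, g.
c has just one choice, so c = 5. Remove 5 from d, g.
No further eliminations apply; d can still be any of 3, 7.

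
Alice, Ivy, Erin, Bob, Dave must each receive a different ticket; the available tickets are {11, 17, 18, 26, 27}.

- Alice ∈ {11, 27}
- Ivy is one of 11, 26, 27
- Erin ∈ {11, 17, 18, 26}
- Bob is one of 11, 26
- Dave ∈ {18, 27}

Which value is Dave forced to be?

The 5 variables together cover exactly {11, 17, 18, 26, 27} — 5 values for 5 variables — and 17 appears only in Erin's list, so Erin = 17.
The 4 still-open variables together cover exactly {11, 18, 26, 27} — 4 values for 4 variables — and 18 appears only in Dave's list, so Dave = 18.

18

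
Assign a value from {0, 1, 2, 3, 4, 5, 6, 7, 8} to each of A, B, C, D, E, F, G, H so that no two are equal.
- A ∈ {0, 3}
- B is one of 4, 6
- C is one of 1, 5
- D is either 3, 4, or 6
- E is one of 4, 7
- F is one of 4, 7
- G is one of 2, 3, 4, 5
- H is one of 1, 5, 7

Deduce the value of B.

6

Among the 8 variables, 0 fits only A (and all 8 values in {0, 1, 2, 3, 4, 5, 6, 7} must be used), so A = 0.
Among the 7 still-open variables, 2 fits only G (and all 7 values in {1, 2, 3, 4, 5, 6, 7} must be used), so G = 2.
The 6 still-open variables together cover exactly {1, 3, 4, 5, 6, 7} — 6 values for 6 variables — and 3 appears only in D's list, so D = 3.
Among the 5 still-open variables, 6 fits only B (and all 5 values in {1, 4, 5, 6, 7} must be used), so B = 6.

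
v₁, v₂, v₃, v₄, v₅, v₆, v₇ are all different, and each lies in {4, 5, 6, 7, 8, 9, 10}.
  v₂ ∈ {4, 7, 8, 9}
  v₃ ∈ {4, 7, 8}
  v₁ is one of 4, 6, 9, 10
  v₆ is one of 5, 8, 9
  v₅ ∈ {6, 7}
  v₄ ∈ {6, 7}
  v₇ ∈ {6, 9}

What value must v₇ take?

9

The 7 variables draw from only 7 values {4, 5, 6, 7, 8, 9, 10}, so each is used; only v₆ can be 5, hence v₆ = 5.
The 6 still-open variables draw from only 6 values {4, 6, 7, 8, 9, 10}, so each is used; only v₁ can be 10, hence v₁ = 10.
v₄ and v₅ share exactly the 2 values {6, 7}; by pigeonhole those values go to them, so strike 6, 7 from v₂, v₃, v₇.
So v₇ = 9.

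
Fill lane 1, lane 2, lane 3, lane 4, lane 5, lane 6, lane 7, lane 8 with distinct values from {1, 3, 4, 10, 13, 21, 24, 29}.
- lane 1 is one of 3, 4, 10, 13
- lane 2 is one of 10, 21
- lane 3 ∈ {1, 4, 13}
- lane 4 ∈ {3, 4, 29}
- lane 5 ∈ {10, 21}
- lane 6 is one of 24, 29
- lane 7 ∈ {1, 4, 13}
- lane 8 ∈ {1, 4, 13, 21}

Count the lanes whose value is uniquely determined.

The 8 variables draw from only 8 values {1, 3, 4, 10, 13, 21, 24, 29}, so each is used; only lane 6 can be 24, hence lane 6 = 24.
The 7 still-open variables together cover exactly {1, 3, 4, 10, 13, 21, 29} — 7 values for 7 variables — and 29 appears only in lane 4's list, so lane 4 = 29.
The 6 still-open variables together cover exactly {1, 3, 4, 10, 13, 21} — 6 values for 6 variables — and 3 appears only in lane 1's list, so lane 1 = 3.
lane 2 and lane 5 between them cover only {10, 21} — a naked pair. Remove those values from lane 8.
Determined: lane 1=3, lane 4=29, lane 6=24. The other lanes each still have more than one consistent value. That makes 3.

3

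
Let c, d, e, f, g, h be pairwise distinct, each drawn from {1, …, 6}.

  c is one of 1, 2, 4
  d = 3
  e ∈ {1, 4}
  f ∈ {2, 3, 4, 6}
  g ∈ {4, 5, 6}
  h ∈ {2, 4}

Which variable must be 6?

d's domain is down to {3}, so d = 3. Strike 3 from f.
Among the 5 still-open variables, 5 fits only g (and all 5 values in {1, 2, 4, 5, 6} must be used), so g = 5.
The 4 still-open variables draw from only 4 values {1, 2, 4, 6}, so each is used; only f can be 6, hence f = 6.

f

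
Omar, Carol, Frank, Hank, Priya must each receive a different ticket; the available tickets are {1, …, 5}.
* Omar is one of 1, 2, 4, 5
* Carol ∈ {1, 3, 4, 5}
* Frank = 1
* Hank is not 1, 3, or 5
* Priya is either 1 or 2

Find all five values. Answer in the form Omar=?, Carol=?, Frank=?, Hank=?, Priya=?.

Frank's domain is down to {1}, so Frank = 1. Remove 1 from Omar, Carol, Priya.
That leaves Priya = 2. Strike 2 from Omar, Hank.
Hank must be 4 (only option left). Strike 4 from Omar, Carol.
Omar has just one choice, so Omar = 5. So Carol can't be 5.
Carol has just one choice, so Carol = 3.

Omar=5, Carol=3, Frank=1, Hank=4, Priya=2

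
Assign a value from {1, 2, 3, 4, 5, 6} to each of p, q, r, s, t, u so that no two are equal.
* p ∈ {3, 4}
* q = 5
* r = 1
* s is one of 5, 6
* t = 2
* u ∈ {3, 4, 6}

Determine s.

q's domain is down to {5}, so q = 5. Eliminate 5 elsewhere: s.
So s = 6.

6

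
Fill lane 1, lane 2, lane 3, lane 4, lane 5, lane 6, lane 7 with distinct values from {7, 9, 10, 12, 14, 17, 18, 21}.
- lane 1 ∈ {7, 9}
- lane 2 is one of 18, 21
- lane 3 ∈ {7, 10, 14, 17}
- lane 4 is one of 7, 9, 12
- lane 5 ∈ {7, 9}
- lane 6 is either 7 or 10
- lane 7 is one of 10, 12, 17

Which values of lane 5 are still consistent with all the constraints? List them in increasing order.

lane 1 and lane 5 share exactly the 2 values {7, 9}; by pigeonhole those values go to them, so strike 7, 9 from lane 3, lane 4, lane 6.
lane 4 has just one choice, so lane 4 = 12. Strike 12 from lane 7.
lane 6 has just one choice, so lane 6 = 10. Remove 10 from lane 3, lane 7.
lane 7's domain is down to {17}, so lane 7 = 17. Eliminate 17 elsewhere: lane 3.
That leaves lane 3 = 14.
No further eliminations apply; lane 5 can still be any of 7, 9.

7, 9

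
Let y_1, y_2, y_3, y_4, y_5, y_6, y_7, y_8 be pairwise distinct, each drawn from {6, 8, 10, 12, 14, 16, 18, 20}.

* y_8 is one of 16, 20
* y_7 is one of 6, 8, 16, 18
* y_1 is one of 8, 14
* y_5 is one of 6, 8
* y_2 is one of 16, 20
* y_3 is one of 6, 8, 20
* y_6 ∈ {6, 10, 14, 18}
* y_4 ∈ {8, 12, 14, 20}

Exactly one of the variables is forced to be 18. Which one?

The 8 variables together cover exactly {6, 8, 10, 12, 14, 16, 18, 20} — 8 values for 8 variables — and 10 appears only in y_6's list, so y_6 = 10.
The 7 still-open variables draw from only 7 values {6, 8, 12, 14, 16, 18, 20}, so each is used; only y_4 can be 12, hence y_4 = 12.
The 6 still-open variables together cover exactly {6, 8, 14, 16, 18, 20} — 6 values for 6 variables — and 14 appears only in y_1's list, so y_1 = 14.
The 5 still-open variables together cover exactly {6, 8, 16, 18, 20} — 5 values for 5 variables — and 18 appears only in y_7's list, so y_7 = 18.

y_7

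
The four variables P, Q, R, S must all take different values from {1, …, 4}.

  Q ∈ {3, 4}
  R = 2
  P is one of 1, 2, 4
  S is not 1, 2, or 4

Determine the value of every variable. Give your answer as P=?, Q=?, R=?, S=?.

P=1, Q=4, R=2, S=3

R must be 2 (only option left). Strike 2 from P.
S must be 3 (only option left). Remove 3 from Q.
That leaves Q = 4. Remove 4 from P.
P has just one choice, so P = 1.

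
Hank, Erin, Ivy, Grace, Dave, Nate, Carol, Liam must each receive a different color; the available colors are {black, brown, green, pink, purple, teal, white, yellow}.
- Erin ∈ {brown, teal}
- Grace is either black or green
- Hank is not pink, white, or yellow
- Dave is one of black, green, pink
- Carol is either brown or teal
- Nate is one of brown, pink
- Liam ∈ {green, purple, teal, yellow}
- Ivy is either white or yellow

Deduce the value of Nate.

pink

Among the 8 variables, white fits only Ivy (and all 8 values in {black, brown, green, pink, purple, teal, white, yellow} must be used), so Ivy = white.
The 7 still-open variables together cover exactly {black, brown, green, pink, purple, teal, yellow} — 7 values for 7 variables — and yellow appears only in Liam's list, so Liam = yellow.
The 6 still-open variables together cover exactly {black, brown, green, pink, purple, teal} — 6 values for 6 variables — and purple appears only in Hank's list, so Hank = purple.
Erin and Carol share exactly the 2 values {brown, teal}; by pigeonhole those values go to them, so strike brown, teal from Nate.
So Nate = pink.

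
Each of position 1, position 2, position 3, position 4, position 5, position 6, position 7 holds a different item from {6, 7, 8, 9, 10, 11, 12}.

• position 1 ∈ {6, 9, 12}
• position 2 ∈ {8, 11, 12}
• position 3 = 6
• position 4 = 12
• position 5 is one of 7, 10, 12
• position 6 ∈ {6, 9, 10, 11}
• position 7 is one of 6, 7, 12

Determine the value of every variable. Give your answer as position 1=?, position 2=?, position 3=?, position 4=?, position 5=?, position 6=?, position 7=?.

position 1=9, position 2=8, position 3=6, position 4=12, position 5=10, position 6=11, position 7=7

position 3 must be 6 (only option left). Eliminate 6 elsewhere: position 1, position 6, position 7.
position 4's domain is down to {12}, so position 4 = 12. Eliminate 12 elsewhere: position 1, position 2, position 5, position 7.
position 7 has just one choice, so position 7 = 7. So position 5 can't be 7.
That leaves position 1 = 9. So position 6 can't be 9.
position 5 has just one choice, so position 5 = 10. Strike 10 from position 6.
position 6 must be 11 (only option left). Remove 11 from position 2.
position 2 must be 8 (only option left).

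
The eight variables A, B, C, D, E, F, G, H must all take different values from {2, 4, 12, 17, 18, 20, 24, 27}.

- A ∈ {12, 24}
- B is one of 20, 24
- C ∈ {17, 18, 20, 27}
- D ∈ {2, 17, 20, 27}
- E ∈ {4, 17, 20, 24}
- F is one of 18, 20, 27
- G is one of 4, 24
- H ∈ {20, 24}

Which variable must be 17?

E

Among the 8 variables, 2 fits only D (and all 8 values in {2, 4, 12, 17, 18, 20, 24, 27} must be used), so D = 2.
The 7 still-open variables together cover exactly {4, 12, 17, 18, 20, 24, 27} — 7 values for 7 variables — and 12 appears only in A's list, so A = 12.
The 2 variables B and H are confined to {20, 24}, which locks those values in; drop them from C, E, F, G.
G has just one choice, so G = 4. Remove 4 from E.
So 17 goes to E.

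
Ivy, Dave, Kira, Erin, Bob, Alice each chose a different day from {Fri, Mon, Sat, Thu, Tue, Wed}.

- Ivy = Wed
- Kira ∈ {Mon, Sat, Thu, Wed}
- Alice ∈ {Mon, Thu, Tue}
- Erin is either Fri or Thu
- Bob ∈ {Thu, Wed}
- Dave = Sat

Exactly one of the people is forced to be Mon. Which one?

Kira

Ivy must be Wed (only option left). Eliminate Wed elsewhere: Kira, Bob.
Dave's domain is down to {Sat}, so Dave = Sat. Eliminate Sat elsewhere: Kira.
Bob's domain is down to {Thu}, so Bob = Thu. Strike Thu from Kira, Erin, Alice.
So Mon goes to Kira.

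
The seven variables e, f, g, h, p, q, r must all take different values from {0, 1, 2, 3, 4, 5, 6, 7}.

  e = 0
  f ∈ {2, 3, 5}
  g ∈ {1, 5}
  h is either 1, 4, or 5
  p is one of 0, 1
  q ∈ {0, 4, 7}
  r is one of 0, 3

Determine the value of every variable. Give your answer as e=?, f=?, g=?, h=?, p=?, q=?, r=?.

e must be 0 (only option left). Eliminate 0 elsewhere: p, q, r.
p's domain is down to {1}, so p = 1. Remove 1 from g, h.
r has just one choice, so r = 3. Eliminate 3 elsewhere: f.
g has just one choice, so g = 5. Strike 5 from f, h.
h must be 4 (only option left). Strike 4 from q.
That leaves q = 7.
f must be 2 (only option left).

e=0, f=2, g=5, h=4, p=1, q=7, r=3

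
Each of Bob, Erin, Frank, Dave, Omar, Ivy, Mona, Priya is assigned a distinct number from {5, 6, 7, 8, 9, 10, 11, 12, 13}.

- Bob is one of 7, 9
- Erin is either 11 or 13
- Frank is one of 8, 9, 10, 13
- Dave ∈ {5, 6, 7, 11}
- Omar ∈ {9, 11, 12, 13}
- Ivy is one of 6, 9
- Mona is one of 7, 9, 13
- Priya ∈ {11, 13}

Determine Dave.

Erin and Priya share exactly the 2 values {11, 13}; by pigeonhole those values go to them, so strike 11, 13 from Frank, Dave, Omar, Mona.
The 2 variables Bob and Mona are confined to {7, 9}, which locks those values in; drop them from Frank, Dave, Omar, Ivy.
That leaves Omar = 12.
Ivy must be 6 (only option left). So Dave can't be 6.
So Dave = 5.

5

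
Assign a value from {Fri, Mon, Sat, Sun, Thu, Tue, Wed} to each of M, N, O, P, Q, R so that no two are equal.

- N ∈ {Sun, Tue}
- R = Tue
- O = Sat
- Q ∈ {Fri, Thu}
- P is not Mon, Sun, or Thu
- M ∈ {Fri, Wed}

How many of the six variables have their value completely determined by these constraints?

O has just one choice, so O = Sat. Remove Sat from P.
R must be Tue (only option left). So N, P can't be Tue.
N's domain is down to {Sun}, so N = Sun.
Among the 3 still-open variables, Thu fits only Q (and all 3 values in {Fri, Thu, Wed} must be used), so Q = Thu.
Determined: N=Sun, O=Sat, Q=Thu, R=Tue. The other variables each still have more than one consistent value. That makes 4.

4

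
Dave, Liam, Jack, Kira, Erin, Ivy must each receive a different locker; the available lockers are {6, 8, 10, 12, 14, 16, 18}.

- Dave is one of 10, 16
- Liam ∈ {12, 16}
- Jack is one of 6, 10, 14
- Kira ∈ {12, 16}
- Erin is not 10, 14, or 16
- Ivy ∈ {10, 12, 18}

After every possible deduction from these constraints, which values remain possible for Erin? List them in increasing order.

Liam and Kira between them cover only {12, 16} — a naked pair. Remove those values from Dave, Erin, Ivy.
Dave's domain is down to {10}, so Dave = 10. So Jack, Ivy can't be 10.
That leaves Ivy = 18. So Erin can't be 18.
No further eliminations apply; Erin can still be any of 6, 8.

6, 8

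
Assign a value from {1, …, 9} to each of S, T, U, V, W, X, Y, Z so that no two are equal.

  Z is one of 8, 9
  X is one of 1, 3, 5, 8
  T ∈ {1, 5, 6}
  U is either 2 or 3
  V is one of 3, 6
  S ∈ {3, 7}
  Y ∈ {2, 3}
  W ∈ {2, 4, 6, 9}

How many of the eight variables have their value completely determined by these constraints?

The 2 variables U and Y are confined to {2, 3}, which locks those values in; drop them from S, V, W, X.
S must be 7 (only option left).
V has just one choice, so V = 6. Remove 6 from T, W.
Determined: S=7, V=6. The other variables each still have more than one consistent value. That makes 2.

2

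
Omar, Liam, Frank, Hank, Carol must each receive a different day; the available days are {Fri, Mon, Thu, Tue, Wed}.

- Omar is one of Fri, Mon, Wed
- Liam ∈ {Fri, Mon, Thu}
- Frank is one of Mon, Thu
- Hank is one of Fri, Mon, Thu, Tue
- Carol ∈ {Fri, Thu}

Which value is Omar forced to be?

The 5 variables draw from only 5 values {Fri, Mon, Thu, Tue, Wed}, so each is used; only Hank can be Tue, hence Hank = Tue.
The 4 still-open variables draw from only 4 values {Fri, Mon, Thu, Wed}, so each is used; only Omar can be Wed, hence Omar = Wed.

Wed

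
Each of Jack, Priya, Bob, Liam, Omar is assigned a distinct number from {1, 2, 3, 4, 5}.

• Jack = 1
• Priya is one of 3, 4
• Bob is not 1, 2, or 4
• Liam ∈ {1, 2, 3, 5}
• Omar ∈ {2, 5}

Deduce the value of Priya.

Jack has just one choice, so Jack = 1. Remove 1 from Liam.
The 4 still-open variables together cover exactly {2, 3, 4, 5} — 4 values for 4 variables — and 4 appears only in Priya's list, so Priya = 4.

4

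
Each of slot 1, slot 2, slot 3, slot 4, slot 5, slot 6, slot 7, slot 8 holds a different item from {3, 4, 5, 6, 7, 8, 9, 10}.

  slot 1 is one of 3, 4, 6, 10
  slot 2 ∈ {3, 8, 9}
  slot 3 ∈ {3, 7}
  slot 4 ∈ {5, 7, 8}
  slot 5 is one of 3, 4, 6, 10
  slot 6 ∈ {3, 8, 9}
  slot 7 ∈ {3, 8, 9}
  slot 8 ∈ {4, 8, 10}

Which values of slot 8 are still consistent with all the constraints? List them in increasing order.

4, 10

The 8 variables together cover exactly {3, 4, 5, 6, 7, 8, 9, 10} — 8 values for 8 variables — and 5 appears only in slot 4's list, so slot 4 = 5.
Among the 7 still-open variables, 7 fits only slot 3 (and all 7 values in {3, 4, 6, 7, 8, 9, 10} must be used), so slot 3 = 7.
The 3 variables slot 2, slot 6, slot 7 are confined to {3, 8, 9}, which locks those values in; drop them from slot 1, slot 5, slot 8.
No further eliminations apply; slot 8 can still be any of 4, 10.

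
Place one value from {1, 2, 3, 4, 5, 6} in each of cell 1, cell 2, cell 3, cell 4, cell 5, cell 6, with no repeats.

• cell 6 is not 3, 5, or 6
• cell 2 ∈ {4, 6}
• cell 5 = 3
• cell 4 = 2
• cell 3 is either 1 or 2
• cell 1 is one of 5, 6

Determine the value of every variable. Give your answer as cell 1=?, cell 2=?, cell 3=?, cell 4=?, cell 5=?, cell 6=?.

cell 4's domain is down to {2}, so cell 4 = 2. Eliminate 2 elsewhere: cell 3, cell 6.
That leaves cell 5 = 3.
cell 3 must be 1 (only option left). Strike 1 from cell 6.
cell 6 must be 4 (only option left). Remove 4 from cell 2.
cell 2's domain is down to {6}, so cell 2 = 6. Eliminate 6 elsewhere: cell 1.
That leaves cell 1 = 5.

cell 1=5, cell 2=6, cell 3=1, cell 4=2, cell 5=3, cell 6=4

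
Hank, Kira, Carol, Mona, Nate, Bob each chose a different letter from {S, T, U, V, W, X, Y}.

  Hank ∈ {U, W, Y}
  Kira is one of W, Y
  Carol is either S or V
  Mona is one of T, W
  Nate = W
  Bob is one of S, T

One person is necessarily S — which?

Bob

Nate has just one choice, so Nate = W. Remove W from Hank, Kira, Mona.
Kira has just one choice, so Kira = Y. Strike Y from Hank.
Mona must be T (only option left). So Bob can't be T.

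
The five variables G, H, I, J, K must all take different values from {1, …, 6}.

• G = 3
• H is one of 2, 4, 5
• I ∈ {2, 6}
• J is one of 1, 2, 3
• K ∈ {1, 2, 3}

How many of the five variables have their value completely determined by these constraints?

G has just one choice, so G = 3. Strike 3 from J, K.
The 2 variables J and K are confined to {1, 2}, which locks those values in; drop them from H, I.
I's domain is down to {6}, so I = 6.
Determined: G=3, I=6. The other variables each still have more than one consistent value. That makes 2.

2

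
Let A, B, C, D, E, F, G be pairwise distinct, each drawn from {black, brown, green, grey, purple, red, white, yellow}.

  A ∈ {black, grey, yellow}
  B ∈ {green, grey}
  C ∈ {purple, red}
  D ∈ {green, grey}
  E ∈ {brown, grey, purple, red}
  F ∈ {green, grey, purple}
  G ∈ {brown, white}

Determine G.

B and D share exactly the 2 values {green, grey}; by pigeonhole those values go to them, so strike green, grey from A, E, F.
That leaves F = purple. Eliminate purple elsewhere: C, E.
C must be red (only option left). So E can't be red.
E has just one choice, so E = brown. Eliminate brown elsewhere: G.
So G = white.

white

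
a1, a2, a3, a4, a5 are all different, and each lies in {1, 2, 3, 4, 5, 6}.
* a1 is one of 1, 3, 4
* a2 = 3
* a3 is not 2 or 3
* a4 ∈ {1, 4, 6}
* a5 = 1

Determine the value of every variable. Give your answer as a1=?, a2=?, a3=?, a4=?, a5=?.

a1=4, a2=3, a3=5, a4=6, a5=1

a2 must be 3 (only option left). Strike 3 from a1.
a5 must be 1 (only option left). Eliminate 1 elsewhere: a1, a3, a4.
That leaves a1 = 4. Strike 4 from a3, a4.
a4 must be 6 (only option left). Eliminate 6 elsewhere: a3.
a3 has just one choice, so a3 = 5.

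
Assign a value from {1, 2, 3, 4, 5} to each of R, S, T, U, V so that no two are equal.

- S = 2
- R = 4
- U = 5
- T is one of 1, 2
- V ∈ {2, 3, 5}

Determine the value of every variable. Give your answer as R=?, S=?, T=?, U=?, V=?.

R=4, S=2, T=1, U=5, V=3

R has just one choice, so R = 4.
That leaves S = 2. Remove 2 from T, V.
T's domain is down to {1}, so T = 1.
U has just one choice, so U = 5. Remove 5 from V.
V has just one choice, so V = 3.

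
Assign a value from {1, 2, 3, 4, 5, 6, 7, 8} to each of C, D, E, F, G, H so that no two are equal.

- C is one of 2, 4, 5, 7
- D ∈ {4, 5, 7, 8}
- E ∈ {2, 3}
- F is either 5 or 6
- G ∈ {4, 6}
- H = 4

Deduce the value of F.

H's domain is down to {4}, so H = 4. Eliminate 4 elsewhere: C, D, G.
G's domain is down to {6}, so G = 6. Eliminate 6 elsewhere: F.
So F = 5.

5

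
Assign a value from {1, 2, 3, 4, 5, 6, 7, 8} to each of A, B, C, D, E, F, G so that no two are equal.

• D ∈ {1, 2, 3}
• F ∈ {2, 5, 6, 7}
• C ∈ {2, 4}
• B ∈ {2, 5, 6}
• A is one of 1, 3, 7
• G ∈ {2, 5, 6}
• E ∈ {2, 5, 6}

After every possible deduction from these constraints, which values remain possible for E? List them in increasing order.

Among the 7 variables, 4 fits only C (and all 7 values in {1, 2, 3, 4, 5, 6, 7} must be used), so C = 4.
B, E, G share exactly the 3 values {2, 5, 6}; by pigeonhole those values go to them, so strike 2, 5, 6 from D, F.
F must be 7 (only option left). Strike 7 from A.
No further eliminations apply; E can still be any of 2, 5, 6.

2, 5, 6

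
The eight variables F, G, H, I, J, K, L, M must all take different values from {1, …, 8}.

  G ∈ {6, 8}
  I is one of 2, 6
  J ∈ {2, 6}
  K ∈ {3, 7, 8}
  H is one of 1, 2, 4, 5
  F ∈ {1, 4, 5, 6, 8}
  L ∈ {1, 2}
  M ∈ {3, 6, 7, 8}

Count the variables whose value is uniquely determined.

2

The 2 variables I and J are confined to {2, 6}, which locks those values in; drop them from F, G, H, L, M.
G must be 8 (only option left). Strike 8 from F, K, M.
L must be 1 (only option left). Strike 1 from F, H.
Determined: G=8, L=1. The other variables each still have more than one consistent value. That makes 2.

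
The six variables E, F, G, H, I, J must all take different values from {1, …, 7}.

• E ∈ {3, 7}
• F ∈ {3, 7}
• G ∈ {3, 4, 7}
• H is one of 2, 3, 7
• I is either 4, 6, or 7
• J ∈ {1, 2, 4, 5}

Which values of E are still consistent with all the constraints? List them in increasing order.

E and F between them cover only {3, 7} — a naked pair. Remove those values from G, H, I.
That leaves G = 4. Strike 4 from I, J.
H must be 2 (only option left). Strike 2 from J.
That leaves I = 6.
No further eliminations apply; E can still be any of 3, 7.

3, 7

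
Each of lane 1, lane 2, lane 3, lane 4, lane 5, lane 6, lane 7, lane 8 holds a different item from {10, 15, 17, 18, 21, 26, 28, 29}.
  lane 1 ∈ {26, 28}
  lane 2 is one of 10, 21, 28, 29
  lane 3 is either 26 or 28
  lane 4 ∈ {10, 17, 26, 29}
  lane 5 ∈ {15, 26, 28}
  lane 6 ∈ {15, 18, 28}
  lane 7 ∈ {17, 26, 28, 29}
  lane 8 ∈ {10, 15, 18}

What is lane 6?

18

The 8 variables together cover exactly {10, 15, 17, 18, 21, 26, 28, 29} — 8 values for 8 variables — and 21 appears only in lane 2's list, so lane 2 = 21.
The 2 variables lane 1 and lane 3 are confined to {26, 28}, which locks those values in; drop them from lane 4, lane 5, lane 6, lane 7.
lane 5 must be 15 (only option left). So lane 6, lane 8 can't be 15.
So lane 6 = 18.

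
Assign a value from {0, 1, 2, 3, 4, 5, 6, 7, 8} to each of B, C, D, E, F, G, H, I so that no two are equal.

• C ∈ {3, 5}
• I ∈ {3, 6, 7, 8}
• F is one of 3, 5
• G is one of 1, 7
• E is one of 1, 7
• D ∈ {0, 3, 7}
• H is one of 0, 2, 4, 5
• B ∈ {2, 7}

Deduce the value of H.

C and F between them cover only {3, 5} — a naked pair. Remove those values from D, H, I.
The 2 variables E and G are confined to {1, 7}, which locks those values in; drop them from B, D, I.
That leaves B = 2. Strike 2 from H.
That leaves D = 0. Strike 0 from H.
So H = 4.

4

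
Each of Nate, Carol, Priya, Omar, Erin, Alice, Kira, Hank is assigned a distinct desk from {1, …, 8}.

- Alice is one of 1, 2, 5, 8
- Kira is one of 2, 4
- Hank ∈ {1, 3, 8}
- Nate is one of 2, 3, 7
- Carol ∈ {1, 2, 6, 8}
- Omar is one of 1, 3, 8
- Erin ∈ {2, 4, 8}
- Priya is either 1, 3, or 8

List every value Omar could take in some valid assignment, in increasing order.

1, 3, 8

Among the 8 variables, 5 fits only Alice (and all 8 values in {1, 2, 3, 4, 5, 6, 7, 8} must be used), so Alice = 5.
The 7 still-open variables together cover exactly {1, 2, 3, 4, 6, 7, 8} — 7 values for 7 variables — and 6 appears only in Carol's list, so Carol = 6.
The 6 still-open variables draw from only 6 values {1, 2, 3, 4, 7, 8}, so each is used; only Nate can be 7, hence Nate = 7.
Priya, Omar, Hank share exactly the 3 values {1, 3, 8}; by pigeonhole those values go to them, so strike 1, 3, 8 from Erin.
No further eliminations apply; Omar can still be any of 1, 3, 8.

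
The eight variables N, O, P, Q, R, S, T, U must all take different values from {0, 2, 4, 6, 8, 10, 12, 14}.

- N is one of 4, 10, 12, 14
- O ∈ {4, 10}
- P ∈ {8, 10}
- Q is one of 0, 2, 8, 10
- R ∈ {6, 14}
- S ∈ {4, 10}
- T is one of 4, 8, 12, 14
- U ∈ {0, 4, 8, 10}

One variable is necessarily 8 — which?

P

Among the 8 variables, 2 fits only Q (and all 8 values in {0, 2, 4, 6, 8, 10, 12, 14} must be used), so Q = 2.
Among the 7 still-open variables, 0 fits only U (and all 7 values in {0, 4, 6, 8, 10, 12, 14} must be used), so U = 0.
Among the 6 still-open variables, 6 fits only R (and all 6 values in {4, 6, 8, 10, 12, 14} must be used), so R = 6.
The 2 variables O and S are confined to {4, 10}, which locks those values in; drop them from N, P, T.
So 8 goes to P.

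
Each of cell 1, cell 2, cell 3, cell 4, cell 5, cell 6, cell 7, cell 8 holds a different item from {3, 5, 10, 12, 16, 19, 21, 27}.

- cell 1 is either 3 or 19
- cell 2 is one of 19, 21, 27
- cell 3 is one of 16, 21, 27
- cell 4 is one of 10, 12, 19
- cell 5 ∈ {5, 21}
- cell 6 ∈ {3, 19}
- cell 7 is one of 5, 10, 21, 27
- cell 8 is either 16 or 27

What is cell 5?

Among the 8 variables, 12 fits only cell 4 (and all 8 values in {3, 5, 10, 12, 16, 19, 21, 27} must be used), so cell 4 = 12.
The 7 still-open variables draw from only 7 values {3, 5, 10, 16, 19, 21, 27}, so each is used; only cell 7 can be 10, hence cell 7 = 10.
The 6 still-open variables together cover exactly {3, 5, 16, 19, 21, 27} — 6 values for 6 variables — and 5 appears only in cell 5's list, so cell 5 = 5.

5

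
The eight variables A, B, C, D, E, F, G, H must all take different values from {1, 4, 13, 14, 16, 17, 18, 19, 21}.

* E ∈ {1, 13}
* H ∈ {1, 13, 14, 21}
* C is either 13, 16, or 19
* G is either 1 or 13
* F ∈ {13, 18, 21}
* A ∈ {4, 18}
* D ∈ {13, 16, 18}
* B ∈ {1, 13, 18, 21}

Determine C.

19

The 8 variables together cover exactly {1, 4, 13, 14, 16, 18, 19, 21} — 8 values for 8 variables — and 4 appears only in A's list, so A = 4.
The 7 still-open variables together cover exactly {1, 13, 14, 16, 18, 19, 21} — 7 values for 7 variables — and 14 appears only in H's list, so H = 14.
The 6 still-open variables draw from only 6 values {1, 13, 16, 18, 19, 21}, so each is used; only C can be 19, hence C = 19.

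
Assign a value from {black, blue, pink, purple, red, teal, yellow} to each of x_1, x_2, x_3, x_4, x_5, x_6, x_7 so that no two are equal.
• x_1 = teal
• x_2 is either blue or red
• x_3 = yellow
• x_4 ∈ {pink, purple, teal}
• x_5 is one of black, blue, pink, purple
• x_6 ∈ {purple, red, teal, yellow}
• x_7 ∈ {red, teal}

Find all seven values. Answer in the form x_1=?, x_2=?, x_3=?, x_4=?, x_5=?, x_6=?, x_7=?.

x_1=teal, x_2=blue, x_3=yellow, x_4=pink, x_5=black, x_6=purple, x_7=red

x_1 must be teal (only option left). Remove teal from x_4, x_6, x_7.
x_3 must be yellow (only option left). Strike yellow from x_6.
That leaves x_7 = red. Eliminate red elsewhere: x_2, x_6.
x_2's domain is down to {blue}, so x_2 = blue. Remove blue from x_5.
x_6's domain is down to {purple}, so x_6 = purple. Remove purple from x_4, x_5.
That leaves x_4 = pink. Eliminate pink elsewhere: x_5.
x_5 has just one choice, so x_5 = black.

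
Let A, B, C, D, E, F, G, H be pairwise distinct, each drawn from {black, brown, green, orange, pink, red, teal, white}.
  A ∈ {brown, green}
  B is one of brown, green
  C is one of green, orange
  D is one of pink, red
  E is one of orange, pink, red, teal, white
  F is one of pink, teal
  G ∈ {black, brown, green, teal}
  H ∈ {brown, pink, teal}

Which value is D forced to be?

The 8 variables together cover exactly {black, brown, green, orange, pink, red, teal, white} — 8 values for 8 variables — and black appears only in G's list, so G = black.
The 7 still-open variables together cover exactly {brown, green, orange, pink, red, teal, white} — 7 values for 7 variables — and white appears only in E's list, so E = white.
The 6 still-open variables together cover exactly {brown, green, orange, pink, red, teal} — 6 values for 6 variables — and orange appears only in C's list, so C = orange.
The 5 still-open variables together cover exactly {brown, green, pink, red, teal} — 5 values for 5 variables — and red appears only in D's list, so D = red.

red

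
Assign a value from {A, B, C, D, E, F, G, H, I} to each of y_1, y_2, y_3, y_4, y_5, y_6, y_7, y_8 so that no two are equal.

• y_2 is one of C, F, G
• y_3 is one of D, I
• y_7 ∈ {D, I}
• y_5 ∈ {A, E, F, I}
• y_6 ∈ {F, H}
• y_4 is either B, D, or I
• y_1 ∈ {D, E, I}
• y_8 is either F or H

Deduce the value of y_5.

The 2 variables y_3 and y_7 are confined to {D, I}, which locks those values in; drop them from y_1, y_4, y_5.
That leaves y_1 = E. Eliminate E elsewhere: y_5.
y_4 must be B (only option left).
y_6 and y_8 between them cover only {F, H} — a naked pair. Remove those values from y_2, y_5.
So y_5 = A.

A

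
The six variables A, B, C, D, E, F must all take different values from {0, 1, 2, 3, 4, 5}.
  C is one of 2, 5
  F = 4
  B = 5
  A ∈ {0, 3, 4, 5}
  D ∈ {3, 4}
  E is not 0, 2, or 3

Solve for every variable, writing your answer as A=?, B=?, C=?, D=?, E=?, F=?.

A=0, B=5, C=2, D=3, E=1, F=4

B has just one choice, so B = 5. Strike 5 from A, C, E.
That leaves C = 2.
F has just one choice, so F = 4. Strike 4 from A, D, E.
D has just one choice, so D = 3. Eliminate 3 elsewhere: A.
E must be 1 (only option left).
A's domain is down to {0}, so A = 0.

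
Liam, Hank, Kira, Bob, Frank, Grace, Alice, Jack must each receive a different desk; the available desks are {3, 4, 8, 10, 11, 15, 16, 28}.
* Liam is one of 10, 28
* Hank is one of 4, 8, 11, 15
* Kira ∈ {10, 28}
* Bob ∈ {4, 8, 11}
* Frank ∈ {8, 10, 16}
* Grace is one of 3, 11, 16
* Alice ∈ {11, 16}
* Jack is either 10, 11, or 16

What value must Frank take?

The 8 variables draw from only 8 values {3, 4, 8, 10, 11, 15, 16, 28}, so each is used; only Grace can be 3, hence Grace = 3.
The 7 still-open variables draw from only 7 values {4, 8, 10, 11, 15, 16, 28}, so each is used; only Hank can be 15, hence Hank = 15.
The 6 still-open variables draw from only 6 values {4, 8, 10, 11, 16, 28}, so each is used; only Bob can be 4, hence Bob = 4.
The 5 still-open variables draw from only 5 values {8, 10, 11, 16, 28}, so each is used; only Frank can be 8, hence Frank = 8.

8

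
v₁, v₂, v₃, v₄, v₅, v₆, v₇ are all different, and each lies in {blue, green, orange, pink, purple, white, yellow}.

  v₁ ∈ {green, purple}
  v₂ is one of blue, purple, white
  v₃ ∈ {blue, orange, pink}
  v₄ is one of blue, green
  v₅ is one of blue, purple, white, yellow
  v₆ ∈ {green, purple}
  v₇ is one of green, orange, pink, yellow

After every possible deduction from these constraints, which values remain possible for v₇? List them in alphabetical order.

v₁ and v₆ between them cover only {green, purple} — a naked pair. Remove those values from v₂, v₄, v₅, v₇.
v₄ must be blue (only option left). Eliminate blue elsewhere: v₂, v₃, v₅.
v₂ must be white (only option left). Eliminate white elsewhere: v₅.
v₅'s domain is down to {yellow}, so v₅ = yellow. Strike yellow from v₇.
No further eliminations apply; v₇ can still be any of orange, pink.

orange, pink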